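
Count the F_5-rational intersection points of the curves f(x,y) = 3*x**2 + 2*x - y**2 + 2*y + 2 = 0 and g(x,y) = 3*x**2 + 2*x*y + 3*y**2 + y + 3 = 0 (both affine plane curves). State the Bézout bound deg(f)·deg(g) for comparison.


Common zeros: {(3, 0), (4, 3), (4, 4)}; count = 3; Bézout bound = 4.

deg(f) = 2, deg(g) = 2, so Bézout bound = 4.
Scan x ∈ F_5. For each x, list the y ∈ F_5 with f(x, y) ≡ 0 and those with g(x, y) ≡ 0 (mod 5); the common zeros in that column are the intersection.
  x = 0: f ≡ 0 at y ∈ ∅; g ≡ 0 at y ∈ {4}; common: ∅.
  x = 1: f ≡ 0 at y ∈ ∅; g ≡ 0 at y ∈ ∅; common: ∅.
  x = 2: f ≡ 0 at y ∈ {3, 4}; g ≡ 0 at y ∈ {0}; common: ∅.
  x = 3: f ≡ 0 at y ∈ {0, 2}; g ≡ 0 at y ∈ {0, 1}; common: {0}.
  x = 4: f ≡ 0 at y ∈ {3, 4}; g ≡ 0 at y ∈ {3, 4}; common: {3, 4}.
Collecting: common zeros = {(3, 0), (4, 3), (4, 4)}, so the count is 3.
Comparison with the Bézout bound: 3 ≤ 4 = deg(f)·deg(g), as expected for curves with no common component (the affine F_5-count falls short of the bound because intersections may lie at infinity, over extension fields, or carry multiplicity).


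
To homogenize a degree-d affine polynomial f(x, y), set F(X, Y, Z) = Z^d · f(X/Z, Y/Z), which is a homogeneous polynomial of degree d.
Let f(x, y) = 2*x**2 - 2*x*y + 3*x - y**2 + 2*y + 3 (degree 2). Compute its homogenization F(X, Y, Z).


F(X, Y, Z) = 2*X**2 - 2*X*Y + 3*X*Z - Y**2 + 2*Y*Z + 3*Z**2

deg(f) = 2.
Substitute x = X/Z, y = Y/Z into f, then multiply by Z^2.
  monomial 2·x^2·y^0 ↦ 2·X^2·Y^0·Z^0.
  monomial -2·x^1·y^1 ↦ -2·X^1·Y^1·Z^0.
  monomial 3·x^1·y^0 ↦ 3·X^1·Y^0·Z^1.
  monomial -1·x^0·y^2 ↦ -1·X^0·Y^2·Z^0.
  monomial 2·x^0·y^1 ↦ 2·X^0·Y^1·Z^1.
  monomial 3·x^0·y^0 ↦ 3·X^0·Y^0·Z^2.
Collecting: F(X, Y, Z) = 2*X**2 - 2*X*Y + 3*X*Z - Y**2 + 2*Y*Z + 3*Z**2.


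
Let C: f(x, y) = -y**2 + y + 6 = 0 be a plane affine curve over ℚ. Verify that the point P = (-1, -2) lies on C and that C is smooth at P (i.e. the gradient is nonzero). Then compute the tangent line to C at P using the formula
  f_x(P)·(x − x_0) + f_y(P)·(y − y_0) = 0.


Tangent line at P: 5*y + 10 = 0.

Step 1: f(-1, -2) = 0, so P lies on C.
Step 2: partial derivatives
  f_x(x, y) = 0, f_y(x, y) = 1 - 2*y.
  f_x(P) = 0, f_y(P) = 5 (gradient nonzero, so P is smooth).
Step 3: tangent line at P: 0·(x − -1) + 5·(y − -2) = 0.
Expanding: 5*y + 10 = 0.


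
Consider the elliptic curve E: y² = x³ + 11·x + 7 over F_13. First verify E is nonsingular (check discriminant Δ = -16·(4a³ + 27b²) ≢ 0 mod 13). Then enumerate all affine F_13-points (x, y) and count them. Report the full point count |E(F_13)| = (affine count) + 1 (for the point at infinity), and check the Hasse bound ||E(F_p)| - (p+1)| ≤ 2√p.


Affine points = {(6, 4), (6, 9), (8, 3), (8, 10), (9, 4), (9, 9), (10, 5), (10, 8), (11, 4), (11, 9)}; affine count = 10; |E(F_13)| = 11.

Discriminant check: Δ ∝ 4a³ + 27b² = 4·11³ + 27·7² = 4·1331 + 27·49 ≡ 4 (mod 13). Nonzero ⇒ E is nonsingular.
For each x ∈ F_13, compute rhs = x³ + 11·x + 7 mod 13, then count y ∈ F_13 with y² ≡ rhs.
  x = 0: rhs = 7, matching y values: none (0 points).
  x = 1: rhs = 6, matching y values: none (0 points).
  x = 2: rhs = 11, matching y values: none (0 points).
  x = 3: rhs = 2, matching y values: none (0 points).
  x = 4: rhs = 11, matching y values: none (0 points).
  x = 5: rhs = 5, matching y values: none (0 points).
  x = 6: rhs = 3, matching y values: 4, 9 (2 points).
  x = 7: rhs = 11, matching y values: none (0 points).
  x = 8: rhs = 9, matching y values: 3, 10 (2 points).
  x = 9: rhs = 3, matching y values: 4, 9 (2 points).
  x = 10: rhs = 12, matching y values: 5, 8 (2 points).
  x = 11: rhs = 3, matching y values: 4, 9 (2 points).
  x = 12: rhs = 8, matching y values: none (0 points).
Total affine count: 10.
Full point count |E(F_13)| = 10 + 1 = 11.
Hasse bound: |11 − (13+1)| = |-3| = 3 ≤ 2√13 ≈ 7.2111 ✓.


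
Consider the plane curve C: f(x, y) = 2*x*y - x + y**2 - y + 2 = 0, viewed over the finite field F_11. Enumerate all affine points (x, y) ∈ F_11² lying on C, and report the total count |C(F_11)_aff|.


Affine F_11-points: {(0, 5), (0, 7), (2, 0), (2, 8), (5, 3), (5, 10), (6, 2), (6, 9), (9, 1), (9, 4)}; count = 10.

For each of the 121 pairs (x, y) ∈ F_11², evaluate f(x, y) mod 11. Record the zeros.
  x = 0: [0↦2, 1↦2, 2↦4, 3↦8, 4↦3, 5↦0, 6↦10, 7↦0, 8↦3, 9↦8, 10↦4]  zeros at y ∈ {5, 7}
  x = 1: [0↦1, 1↦3, 2↦7, 3↦2, 4↦10, 5↦9, 6↦10, 7↦2, 8↦7, 9↦3, 10↦1]  zeros at y ∈ ∅
  x = 2: [0↦0, 1↦4, 2↦10, 3↦7, 4↦6, 5↦7, 6↦10, 7↦4, 8↦0, 9↦9, 10↦9]  zeros at y ∈ {0, 8}
  x = 3: [0↦10, 1↦5, 2↦2, 3↦1, 4↦2, 5↦5, 6↦10, 7↦6, 8↦4, 9↦4, 10↦6]  zeros at y ∈ ∅
  x = 4: [0↦9, 1↦6, 2↦5, 3↦6, 4↦9, 5↦3, 6↦10, 7↦8, 8↦8, 9↦10, 10↦3]  zeros at y ∈ ∅
  x = 5: [0↦8, 1↦7, 2↦8, 3↦0, 4↦5, 5↦1, 6↦10, 7↦10, 8↦1, 9↦5, 10↦0]  zeros at y ∈ {3, 10}
  x = 6: [0↦7, 1↦8, 2↦0, 3↦5, 4↦1, 5↦10, 6↦10, 7↦1, 8↦5, 9↦0, 10↦8]  zeros at y ∈ {2, 9}
  x = 7: [0↦6, 1↦9, 2↦3, 3↦10, 4↦8, 5↦8, 6↦10, 7↦3, 8↦9, 9↦6, 10↦5]  zeros at y ∈ ∅
  x = 8: [0↦5, 1↦10, 2↦6, 3↦4, 4↦4, 5↦6, 6↦10, 7↦5, 8↦2, 9↦1, 10↦2]  zeros at y ∈ ∅
  x = 9: [0↦4, 1↦0, 2↦9, 3↦9, 4↦0, 5↦4, 6↦10, 7↦7, 8↦6, 9↦7, 10↦10]  zeros at y ∈ {1, 4}
  x = 10: [0↦3, 1↦1, 2↦1, 3↦3, 4↦7, 5↦2, 6↦10, 7↦9, 8↦10, 9↦2, 10↦7]  zeros at y ∈ ∅
Collecting zeros: affine points = {(0, 5), (0, 7), (2, 0), (2, 8), (5, 3), (5, 10), (6, 2), (6, 9), (9, 1), (9, 4)}.
Total count |C(F_11)_aff| = 10.


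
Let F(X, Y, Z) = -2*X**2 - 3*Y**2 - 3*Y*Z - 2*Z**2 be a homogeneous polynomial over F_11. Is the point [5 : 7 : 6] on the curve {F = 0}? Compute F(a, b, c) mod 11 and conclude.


F(5,7,6) ≡ 1 (mod 11); P is NOT on the curve.

Evaluate F(5, 7, 6) term-by-term (mod 11).
  -2*X**2 ↦ -2·25·1·1 = -50
  -3*Y**2 ↦ -3·1·49·1 = -147
  -3*Y*Z ↦ -3·1·7·6 = -126
  -2*Z**2 ↦ -2·1·1·36 = -72
Sum: F(5, 7, 6) = (-50) + (-147) + (-126) + (-72) = -395.
Reducing mod 11: -395 ≡ 1 (mod 11).
Since F(a, b, c) ≡ 1 ≠ 0 (mod 11), P does NOT lie on the curve.


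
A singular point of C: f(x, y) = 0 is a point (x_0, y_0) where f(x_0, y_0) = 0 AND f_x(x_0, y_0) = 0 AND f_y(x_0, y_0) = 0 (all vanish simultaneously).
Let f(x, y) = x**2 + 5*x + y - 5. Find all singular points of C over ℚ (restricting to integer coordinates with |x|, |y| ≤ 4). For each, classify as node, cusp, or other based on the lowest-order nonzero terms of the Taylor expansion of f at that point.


No singular points in the scanned grid; C is smooth there.

Compute partial derivatives:
  f_x = 2*x + 5.
  f_y = 1.
f_y = 1 is a nonzero constant, so f_y never vanishes: no point (x, y) can satisfy f = f_x = f_y = 0. In particular no (x, y) ∈ {−4, ..., 4}² is singular; the curve is smooth.


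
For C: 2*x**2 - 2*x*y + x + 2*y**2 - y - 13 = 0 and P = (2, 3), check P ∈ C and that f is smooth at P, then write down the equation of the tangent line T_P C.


Tangent line at P: 3*x + 7*y - 27 = 0.

Step 1: f(2, 3) = 0, so P lies on C.
Step 2: partial derivatives
  f_x(x, y) = 4*x - 2*y + 1, f_y(x, y) = -2*x + 4*y - 1.
  f_x(P) = 3, f_y(P) = 7 (gradient nonzero, so P is smooth).
Step 3: tangent line at P: 3·(x − 2) + 7·(y − 3) = 0.
Expanding: 3*x + 7*y - 27 = 0.


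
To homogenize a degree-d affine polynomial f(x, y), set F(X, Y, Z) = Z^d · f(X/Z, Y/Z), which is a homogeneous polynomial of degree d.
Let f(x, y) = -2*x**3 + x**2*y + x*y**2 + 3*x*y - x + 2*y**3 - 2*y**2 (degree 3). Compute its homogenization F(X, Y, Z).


F(X, Y, Z) = -2*X**3 + X**2*Y + X*Y**2 + 3*X*Y*Z - X*Z**2 + 2*Y**3 - 2*Y**2*Z

deg(f) = 3.
Substitute x = X/Z, y = Y/Z into f, then multiply by Z^3.
  monomial -2·x^3·y^0 ↦ -2·X^3·Y^0·Z^0.
  monomial 1·x^2·y^1 ↦ 1·X^2·Y^1·Z^0.
  monomial 1·x^1·y^2 ↦ 1·X^1·Y^2·Z^0.
  monomial 3·x^1·y^1 ↦ 3·X^1·Y^1·Z^1.
  monomial -1·x^1·y^0 ↦ -1·X^1·Y^0·Z^2.
  monomial 2·x^0·y^3 ↦ 2·X^0·Y^3·Z^0.
  monomial -2·x^0·y^2 ↦ -2·X^0·Y^2·Z^1.
Collecting: F(X, Y, Z) = -2*X**3 + X**2*Y + X*Y**2 + 3*X*Y*Z - X*Z**2 + 2*Y**3 - 2*Y**2*Z.


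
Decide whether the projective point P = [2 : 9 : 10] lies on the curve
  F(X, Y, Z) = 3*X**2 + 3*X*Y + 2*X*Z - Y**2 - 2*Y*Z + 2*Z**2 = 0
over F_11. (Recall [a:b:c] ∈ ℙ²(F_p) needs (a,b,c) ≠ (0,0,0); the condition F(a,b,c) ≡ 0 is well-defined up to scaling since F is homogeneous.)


F(2,9,10) ≡ 1 (mod 11); P is NOT on the curve.

Evaluate F(2, 9, 10) term-by-term (mod 11).
  3*X**2 ↦ 3·4·1·1 = 12
  3*X*Y ↦ 3·2·9·1 = 54
  2*X*Z ↦ 2·2·1·10 = 40
  -Y**2 ↦ -1·1·81·1 = -81
  -2*Y*Z ↦ -2·1·9·10 = -180
  2*Z**2 ↦ 2·1·1·100 = 200
Sum: F(2, 9, 10) = (12) + (54) + (40) + (-81) + (-180) + (200) = 45.
Reducing mod 11: 45 ≡ 1 (mod 11).
Since F(a, b, c) ≡ 1 ≠ 0 (mod 11), P does NOT lie on the curve.


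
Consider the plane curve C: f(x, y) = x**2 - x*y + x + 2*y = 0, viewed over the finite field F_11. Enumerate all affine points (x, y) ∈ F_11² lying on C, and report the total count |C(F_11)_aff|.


Affine F_11-points: {(0, 0), (1, 9), (3, 1), (4, 10), (5, 10), (6, 5), (7, 9), (8, 1), (9, 5), (10, 0)}; count = 10.

For each of the 121 pairs (x, y) ∈ F_11², evaluate f(x, y) mod 11. Record the zeros.
  x = 0: [0↦0, 1↦2, 2↦4, 3↦6, 4↦8, 5↦10, 6↦1, 7↦3, 8↦5, 9↦7, 10↦9]  zeros at y ∈ {0}
  x = 1: [0↦2, 1↦3, 2↦4, 3↦5, 4↦6, 5↦7, 6↦8, 7↦9, 8↦10, 9↦0, 10↦1]  zeros at y ∈ {9}
  x = 2: [0↦6, 1↦6, 2↦6, 3↦6, 4↦6, 5↦6, 6↦6, 7↦6, 8↦6, 9↦6, 10↦6]  zeros at y ∈ ∅
  x = 3: [0↦1, 1↦0, 2↦10, 3↦9, 4↦8, 5↦7, 6↦6, 7↦5, 8↦4, 9↦3, 10↦2]  zeros at y ∈ {1}
  x = 4: [0↦9, 1↦7, 2↦5, 3↦3, 4↦1, 5↦10, 6↦8, 7↦6, 8↦4, 9↦2, 10↦0]  zeros at y ∈ {10}
  x = 5: [0↦8, 1↦5, 2↦2, 3↦10, 4↦7, 5↦4, 6↦1, 7↦9, 8↦6, 9↦3, 10↦0]  zeros at y ∈ {10}
  x = 6: [0↦9, 1↦5, 2↦1, 3↦8, 4↦4, 5↦0, 6↦7, 7↦3, 8↦10, 9↦6, 10↦2]  zeros at y ∈ {5}
  x = 7: [0↦1, 1↦7, 2↦2, 3↦8, 4↦3, 5↦9, 6↦4, 7↦10, 8↦5, 9↦0, 10↦6]  zeros at y ∈ {9}
  x = 8: [0↦6, 1↦0, 2↦5, 3↦10, 4↦4, 5↦9, 6↦3, 7↦8, 8↦2, 9↦7, 10↦1]  zeros at y ∈ {1}
  x = 9: [0↦2, 1↦6, 2↦10, 3↦3, 4↦7, 5↦0, 6↦4, 7↦8, 8↦1, 9↦5, 10↦9]  zeros at y ∈ {5}
  x = 10: [0↦0, 1↦3, 2↦6, 3↦9, 4↦1, 5↦4, 6↦7, 7↦10, 8↦2, 9↦5, 10↦8]  zeros at y ∈ {0}
Collecting zeros: affine points = {(0, 0), (1, 9), (3, 1), (4, 10), (5, 10), (6, 5), (7, 9), (8, 1), (9, 5), (10, 0)}.
Total count |C(F_11)_aff| = 10.


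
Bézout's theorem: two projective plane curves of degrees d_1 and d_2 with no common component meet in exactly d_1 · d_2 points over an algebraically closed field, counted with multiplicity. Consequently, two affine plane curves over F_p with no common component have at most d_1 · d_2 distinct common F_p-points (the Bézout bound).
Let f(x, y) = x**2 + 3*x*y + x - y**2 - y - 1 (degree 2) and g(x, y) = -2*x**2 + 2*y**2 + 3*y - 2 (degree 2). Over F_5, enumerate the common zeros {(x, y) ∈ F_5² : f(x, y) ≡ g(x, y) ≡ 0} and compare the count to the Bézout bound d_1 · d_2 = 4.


Common zeros: {(2, 0)}; count = 1; Bézout bound = 4.

deg(f) = 2, deg(g) = 2, so Bézout bound = 4.
Scan x ∈ F_5. For each x, list the y ∈ F_5 with f(x, y) ≡ 0 and those with g(x, y) ≡ 0 (mod 5); the common zeros in that column are the intersection.
  x = 0: f ≡ 0 at y ∈ ∅; g ≡ 0 at y ∈ {3}; common: ∅.
  x = 1: f ≡ 0 at y ∈ ∅; g ≡ 0 at y ∈ {2, 4}; common: ∅.
  x = 2: f ≡ 0 at y ∈ {0}; g ≡ 0 at y ∈ {0, 1}; common: {0}.
  x = 3: f ≡ 0 at y ∈ ∅; g ≡ 0 at y ∈ {0, 1}; common: ∅.
  x = 4: f ≡ 0 at y ∈ ∅; g ≡ 0 at y ∈ {2, 4}; common: ∅.
Collecting: common zeros = {(2, 0)}, so the count is 1.
Comparison with the Bézout bound: 1 ≤ 4 = deg(f)·deg(g), as expected for curves with no common component (the affine F_5-count falls short of the bound because intersections may lie at infinity, over extension fields, or carry multiplicity).


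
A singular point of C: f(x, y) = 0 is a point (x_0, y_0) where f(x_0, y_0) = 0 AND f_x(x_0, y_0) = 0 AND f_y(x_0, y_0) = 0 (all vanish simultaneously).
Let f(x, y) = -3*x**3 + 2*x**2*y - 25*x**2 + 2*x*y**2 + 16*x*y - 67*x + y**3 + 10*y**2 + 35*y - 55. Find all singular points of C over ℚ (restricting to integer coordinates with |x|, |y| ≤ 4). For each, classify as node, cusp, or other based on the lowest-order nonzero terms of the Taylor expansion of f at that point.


Singular points: {(-3, -1)}; classification: cusp.

Compute partial derivatives:
  f_x = -9*x**2 + 4*x*y - 50*x + 2*y**2 + 16*y - 67.
  f_y = 2*x**2 + 4*x*y + 16*x + 3*y**2 + 20*y + 35.
Scan x_0 ∈ {−4, ..., 4}. For each x_0, f_y(x_0, y) is a polynomial in y; find its integer roots y ∈ {−4, ..., 4}, then test f_x and f at those candidates.
  x = -4: f_y(-4, y) = 3*y**2 + 4*y + 3; no integer root y with |y| ≤ 4.
  x = -3: f_y(-3, y) = 3*y**2 + 8*y + 5; vanishes at y ∈ {-1}. (-3, -1): f_x = 0, f = 0 — SINGULAR.
  x = -2: f_y(-2, y) = 3*y**2 + 12*y + 11; no integer root y with |y| ≤ 4.
  x = -1: f_y(-1, y) = 3*y**2 + 16*y + 21; vanishes at y ∈ {-3}. (-1, -3): f_x = -44 ≠ 0.
  x = 0: f_y(0, y) = 3*y**2 + 20*y + 35; no integer root y with |y| ≤ 4.
  x = 1: f_y(1, y) = 3*y**2 + 24*y + 53; no integer root y with |y| ≤ 4.
  x = 2: f_y(2, y) = 3*y**2 + 28*y + 75; no integer root y with |y| ≤ 4.
  x = 3: f_y(3, y) = 3*y**2 + 32*y + 101; no integer root y with |y| ≤ 4.
  x = 4: f_y(4, y) = 3*y**2 + 36*y + 131; no integer root y with |y| ≤ 4.
Only singular point on the grid: (-3, -1).
Classify: substitute x = -3 + u, y = -1 + v and expand: f = -3*u**3 + 2*u**2*v + 2*u*v**2 + v**3 + v**2.
No constant or linear terms (consistent with a singular point). Quadratic part: v**2. Cubic part: -3*u**3 + 2*u**2*v + 2*u*v**2 + v**3.
The quadratic part v**2 is a perfect square, so there is a single (double) tangent line v = 0, i.e. y = -1. Restricting the cubic part to that line (v = 0) leaves -3*u**3 ≠ 0, so f is not divisible by v and the branch is v² ≈ 3*u**3 to lowest order — this is a cusp.
Classification: cusp.


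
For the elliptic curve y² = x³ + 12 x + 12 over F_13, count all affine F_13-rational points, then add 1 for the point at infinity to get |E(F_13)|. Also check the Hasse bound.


Affine points = {(0, 5), (0, 8), (1, 5), (1, 8), (3, 6), (3, 7), (6, 1), (6, 12), (7, 6), (7, 7), (8, 3), (8, 10), (9, 2), (9, 11), (10, 1), (10, 12), (12, 5), (12, 8)}; affine count = 18; |E(F_13)| = 19.

Discriminant check: Δ ∝ 4a³ + 27b² = 4·12³ + 27·12² = 4·1728 + 27·144 ≡ 10 (mod 13). Nonzero ⇒ E is nonsingular.
For each x ∈ F_13, compute rhs = x³ + 12·x + 12 mod 13, then count y ∈ F_13 with y² ≡ rhs.
  x = 0: rhs = 12, matching y values: 5, 8 (2 points).
  x = 1: rhs = 12, matching y values: 5, 8 (2 points).
  x = 2: rhs = 5, matching y values: none (0 points).
  x = 3: rhs = 10, matching y values: 6, 7 (2 points).
  x = 4: rhs = 7, matching y values: none (0 points).
  x = 5: rhs = 2, matching y values: none (0 points).
  x = 6: rhs = 1, matching y values: 1, 12 (2 points).
  x = 7: rhs = 10, matching y values: 6, 7 (2 points).
  x = 8: rhs = 9, matching y values: 3, 10 (2 points).
  x = 9: rhs = 4, matching y values: 2, 11 (2 points).
  x = 10: rhs = 1, matching y values: 1, 12 (2 points).
  x = 11: rhs = 6, matching y values: none (0 points).
  x = 12: rhs = 12, matching y values: 5, 8 (2 points).
Total affine count: 18.
Full point count |E(F_13)| = 18 + 1 = 19.
Hasse bound: |19 − (13+1)| = |5| = 5 ≤ 2√13 ≈ 7.2111 ✓.


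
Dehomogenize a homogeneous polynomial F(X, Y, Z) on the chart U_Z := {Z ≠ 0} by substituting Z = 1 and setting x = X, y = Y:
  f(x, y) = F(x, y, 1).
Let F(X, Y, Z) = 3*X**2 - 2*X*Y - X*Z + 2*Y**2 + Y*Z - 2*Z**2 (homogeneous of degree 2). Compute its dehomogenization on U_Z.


f(x, y) = 3*x**2 - 2*x*y - x + 2*y**2 + y - 2

On U_Z we set Z = 1. Each monomial c·X^i·Y^j·Z^k in F becomes c·x^i·y^j·1^k = c·x^i·y^j.
Substituting Z = 1: F(X, Y, 1) = 3*x**2 - 2*x*y - x + 2*y**2 + y - 2.
Note: deg(f) ≤ deg(F) = 2; strict inequality happens when F is divisible by Z (lost terms).


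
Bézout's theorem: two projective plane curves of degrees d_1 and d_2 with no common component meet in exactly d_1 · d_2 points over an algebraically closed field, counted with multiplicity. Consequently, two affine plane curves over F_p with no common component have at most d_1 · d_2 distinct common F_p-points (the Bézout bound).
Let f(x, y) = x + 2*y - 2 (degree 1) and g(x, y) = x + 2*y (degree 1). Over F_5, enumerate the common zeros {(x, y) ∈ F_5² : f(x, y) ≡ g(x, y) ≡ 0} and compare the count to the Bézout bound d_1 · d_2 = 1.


Common zeros: ∅; count = 0; Bézout bound = 1.

deg(f) = 1, deg(g) = 1, so Bézout bound = 1.
Scan x ∈ F_5. For each x, list the y ∈ F_5 with f(x, y) ≡ 0 and those with g(x, y) ≡ 0 (mod 5); the common zeros in that column are the intersection.
  x = 0: f ≡ 0 at y ∈ {1}; g ≡ 0 at y ∈ {0}; common: ∅.
  x = 1: f ≡ 0 at y ∈ {3}; g ≡ 0 at y ∈ {2}; common: ∅.
  x = 2: f ≡ 0 at y ∈ {0}; g ≡ 0 at y ∈ {4}; common: ∅.
  x = 3: f ≡ 0 at y ∈ {2}; g ≡ 0 at y ∈ {1}; common: ∅.
  x = 4: f ≡ 0 at y ∈ {4}; g ≡ 0 at y ∈ {3}; common: ∅.
Collecting: common zeros = ∅, so the count is 0.
Comparison with the Bézout bound: 0 ≤ 1 = deg(f)·deg(g), as expected for curves with no common component (the affine F_5-count falls short of the bound because intersections may lie at infinity, over extension fields, or carry multiplicity).


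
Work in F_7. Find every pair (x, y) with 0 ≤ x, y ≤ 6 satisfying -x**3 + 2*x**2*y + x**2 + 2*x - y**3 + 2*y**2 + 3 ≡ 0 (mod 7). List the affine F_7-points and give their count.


Affine F_7-points: {(6, 2), (6, 3), (6, 4)}; count = 3.

For each of the 49 pairs (x, y) ∈ F_7², evaluate f(x, y) mod 7. Record the zeros.
  x = 0: [0↦3, 1↦4, 2↦3, 3↦1, 4↦6, 5↦5, 6↦6]  zeros at y ∈ ∅
  x = 1: [0↦5, 1↦1, 2↦2, 3↦2, 4↦2, 5↦3, 6↦6]  zeros at y ∈ ∅
  x = 2: [0↦3, 1↦5, 2↦5, 3↦4, 4↦3, 5↦3, 6↦5]  zeros at y ∈ ∅
  x = 3: [0↦5, 1↦3, 2↦6, 3↦1, 4↦3, 5↦6, 6↦4]  zeros at y ∈ ∅
  x = 4: [0↦5, 1↦3, 2↦6, 3↦1, 4↦3, 5↦6, 6↦4]  zeros at y ∈ ∅
  x = 5: [0↦4, 1↦6, 2↦6, 3↦5, 4↦4, 5↦4, 6↦6]  zeros at y ∈ ∅
  x = 6: [0↦3, 1↦6, 2↦0, 3↦0, 4↦0, 5↦1, 6↦4]  zeros at y ∈ {2, 3, 4}
Collecting zeros: affine points = {(6, 2), (6, 3), (6, 4)}.
Total count |C(F_7)_aff| = 3.


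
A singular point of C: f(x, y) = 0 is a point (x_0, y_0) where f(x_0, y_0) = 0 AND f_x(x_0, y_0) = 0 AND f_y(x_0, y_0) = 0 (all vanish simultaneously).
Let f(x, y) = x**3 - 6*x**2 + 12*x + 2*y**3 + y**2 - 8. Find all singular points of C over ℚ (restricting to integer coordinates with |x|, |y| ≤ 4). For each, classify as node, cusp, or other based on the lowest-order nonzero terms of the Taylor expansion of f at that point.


Singular points: {(2, 0)}; classification: cusp.

Compute partial derivatives:
  f_x = 3*x**2 - 12*x + 12.
  f_y = 6*y**2 + 2*y.
Scan x_0 ∈ {−4, ..., 4}. For each x_0, f_y(x_0, y) is a polynomial in y; find its integer roots y ∈ {−4, ..., 4}, then test f_x and f at those candidates.
  x = -4: f_y(-4, y) = 6*y**2 + 2*y; vanishes at y ∈ {0}. (-4, 0): f_x = 108 ≠ 0.
  x = -3: f_y(-3, y) = 6*y**2 + 2*y; vanishes at y ∈ {0}. (-3, 0): f_x = 75 ≠ 0.
  x = -2: f_y(-2, y) = 6*y**2 + 2*y; vanishes at y ∈ {0}. (-2, 0): f_x = 48 ≠ 0.
  x = -1: f_y(-1, y) = 6*y**2 + 2*y; vanishes at y ∈ {0}. (-1, 0): f_x = 27 ≠ 0.
  x = 0: f_y(0, y) = 6*y**2 + 2*y; vanishes at y ∈ {0}. (0, 0): f_x = 12 ≠ 0.
  x = 1: f_y(1, y) = 6*y**2 + 2*y; vanishes at y ∈ {0}. (1, 0): f_x = 3 ≠ 0.
  x = 2: f_y(2, y) = 6*y**2 + 2*y; vanishes at y ∈ {0}. (2, 0): f_x = 0, f = 0 — SINGULAR.
  x = 3: f_y(3, y) = 6*y**2 + 2*y; vanishes at y ∈ {0}. (3, 0): f_x = 3 ≠ 0.
  x = 4: f_y(4, y) = 6*y**2 + 2*y; vanishes at y ∈ {0}. (4, 0): f_x = 12 ≠ 0.
Only singular point on the grid: (2, 0).
Classify: substitute x = 2 + u, y = 0 + v and expand: f = u**3 + 2*v**3 + v**2.
No constant or linear terms (consistent with a singular point). Quadratic part: v**2. Cubic part: u**3 + 2*v**3.
The quadratic part v**2 is a perfect square, so there is a single (double) tangent line v = 0, i.e. y = 0. Restricting the cubic part to that line (v = 0) leaves u**3 ≠ 0, so f is not divisible by v and the branch is v² ≈ -u**3 to lowest order — this is a cusp.
Classification: cusp.


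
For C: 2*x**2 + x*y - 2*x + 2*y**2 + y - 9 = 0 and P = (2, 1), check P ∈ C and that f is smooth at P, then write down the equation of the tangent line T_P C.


Tangent line at P: 7*x + 7*y - 21 = 0.

Step 1: f(2, 1) = 0, so P lies on C.
Step 2: partial derivatives
  f_x(x, y) = 4*x + y - 2, f_y(x, y) = x + 4*y + 1.
  f_x(P) = 7, f_y(P) = 7 (gradient nonzero, so P is smooth).
Step 3: tangent line at P: 7·(x − 2) + 7·(y − 1) = 0.
Expanding: 7*x + 7*y - 21 = 0.


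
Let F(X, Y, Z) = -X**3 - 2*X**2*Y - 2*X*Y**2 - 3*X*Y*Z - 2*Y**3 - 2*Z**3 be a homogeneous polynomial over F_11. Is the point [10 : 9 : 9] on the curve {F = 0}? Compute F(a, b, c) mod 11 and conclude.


F(10,9,9) ≡ 2 (mod 11); P is NOT on the curve.

Evaluate F(10, 9, 9) term-by-term (mod 11).
  -X**3 ↦ -1·1000·1·1 = -1000
  -2*X**2*Y ↦ -2·100·9·1 = -1800
  -2*X*Y**2 ↦ -2·10·81·1 = -1620
  -3*X*Y*Z ↦ -3·10·9·9 = -2430
  -2*Y**3 ↦ -2·1·729·1 = -1458
  -2*Z**3 ↦ -2·1·1·729 = -1458
Sum: F(10, 9, 9) = (-1000) + (-1800) + (-1620) + (-2430) + (-1458) + (-1458) = -9766.
Reducing mod 11: -9766 ≡ 2 (mod 11).
Since F(a, b, c) ≡ 2 ≠ 0 (mod 11), P does NOT lie on the curve.


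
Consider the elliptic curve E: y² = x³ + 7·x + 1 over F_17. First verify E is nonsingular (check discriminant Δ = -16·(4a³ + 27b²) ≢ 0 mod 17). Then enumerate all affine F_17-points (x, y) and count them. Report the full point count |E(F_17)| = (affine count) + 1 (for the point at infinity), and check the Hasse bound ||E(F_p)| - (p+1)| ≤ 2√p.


Affine points = {(0, 1), (0, 16), (1, 3), (1, 14), (3, 7), (3, 10), (4, 5), (4, 12), (5, 5), (5, 12), (6, 2), (6, 15), (7, 6), (7, 11), (8, 5), (8, 12), (10, 0), (11, 7), (11, 10), (14, 2), (14, 15), (15, 8), (15, 9)}; affine count = 23; |E(F_17)| = 24.

Discriminant check: Δ ∝ 4a³ + 27b² = 4·7³ + 27·1² = 4·343 + 27·1 ≡ 5 (mod 17). Nonzero ⇒ E is nonsingular.
For each x ∈ F_17, compute rhs = x³ + 7·x + 1 mod 17, then count y ∈ F_17 with y² ≡ rhs.
  x = 0: rhs = 1, matching y values: 1, 16 (2 points).
  x = 1: rhs = 9, matching y values: 3, 14 (2 points).
  x = 2: rhs = 6, matching y values: none (0 points).
  x = 3: rhs = 15, matching y values: 7, 10 (2 points).
  x = 4: rhs = 8, matching y values: 5, 12 (2 points).
  x = 5: rhs = 8, matching y values: 5, 12 (2 points).
  x = 6: rhs = 4, matching y values: 2, 15 (2 points).
  x = 7: rhs = 2, matching y values: 6, 11 (2 points).
  x = 8: rhs = 8, matching y values: 5, 12 (2 points).
  x = 9: rhs = 11, matching y values: none (0 points).
  x = 10: rhs = 0, matching y values: 0 (1 points).
  x = 11: rhs = 15, matching y values: 7, 10 (2 points).
  x = 12: rhs = 11, matching y values: none (0 points).
  x = 13: rhs = 11, matching y values: none (0 points).
  x = 14: rhs = 4, matching y values: 2, 15 (2 points).
  x = 15: rhs = 13, matching y values: 8, 9 (2 points).
  x = 16: rhs = 10, matching y values: none (0 points).
Total affine count: 23.
Full point count |E(F_17)| = 23 + 1 = 24.
Hasse bound: |24 − (17+1)| = |6| = 6 ≤ 2√17 ≈ 8.2462 ✓.


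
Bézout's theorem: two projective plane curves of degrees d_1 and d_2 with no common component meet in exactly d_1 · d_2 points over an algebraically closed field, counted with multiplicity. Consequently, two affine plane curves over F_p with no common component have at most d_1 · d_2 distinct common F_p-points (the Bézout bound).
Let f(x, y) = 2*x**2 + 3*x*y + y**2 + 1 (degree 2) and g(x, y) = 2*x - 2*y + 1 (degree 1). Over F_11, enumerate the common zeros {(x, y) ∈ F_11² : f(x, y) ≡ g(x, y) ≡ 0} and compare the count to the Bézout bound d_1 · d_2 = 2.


Common zeros: {(2, 8), (4, 10)}; count = 2; Bézout bound = 2.

deg(f) = 2, deg(g) = 1, so Bézout bound = 2.
Scan x ∈ F_11. For each x, list the y ∈ F_11 with f(x, y) ≡ 0 and those with g(x, y) ≡ 0 (mod 11); the common zeros in that column are the intersection.
  x = 0: f ≡ 0 at y ∈ ∅; g ≡ 0 at y ∈ {6}; common: ∅.
  x = 1: f ≡ 0 at y ∈ ∅; g ≡ 0 at y ∈ {7}; common: ∅.
  x = 2: f ≡ 0 at y ∈ {8}; g ≡ 0 at y ∈ {8}; common: {8}.
  x = 3: f ≡ 0 at y ∈ {3, 10}; g ≡ 0 at y ∈ {9}; common: ∅.
  x = 4: f ≡ 0 at y ∈ {0, 10}; g ≡ 0 at y ∈ {10}; common: {10}.
  x = 5: f ≡ 0 at y ∈ ∅; g ≡ 0 at y ∈ {0}; common: ∅.
  x = 6: f ≡ 0 at y ∈ ∅; g ≡ 0 at y ∈ {1}; common: ∅.
  x = 7: f ≡ 0 at y ∈ {0, 1}; g ≡ 0 at y ∈ {2}; common: ∅.
  x = 8: f ≡ 0 at y ∈ {1, 8}; g ≡ 0 at y ∈ {3}; common: ∅.
  x = 9: f ≡ 0 at y ∈ {3}; g ≡ 0 at y ∈ {4}; common: ∅.
  x = 10: f ≡ 0 at y ∈ ∅; g ≡ 0 at y ∈ {5}; common: ∅.
Collecting: common zeros = {(2, 8), (4, 10)}, so the count is 2.
Comparison with the Bézout bound: 2 ≤ 2 = deg(f)·deg(g), as expected for curves with no common component (the bound is attained).


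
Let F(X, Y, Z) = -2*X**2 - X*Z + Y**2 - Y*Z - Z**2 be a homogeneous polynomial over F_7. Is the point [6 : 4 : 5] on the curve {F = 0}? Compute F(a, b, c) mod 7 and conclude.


F(6,4,5) ≡ 2 (mod 7); P is NOT on the curve.

Evaluate F(6, 4, 5) term-by-term (mod 7).
  -2*X**2 ↦ -2·36·1·1 = -72
  -X*Z ↦ -1·6·1·5 = -30
  Y**2 ↦ 1·1·16·1 = 16
  -Y*Z ↦ -1·1·4·5 = -20
  -Z**2 ↦ -1·1·1·25 = -25
Sum: F(6, 4, 5) = (-72) + (-30) + (16) + (-20) + (-25) = -131.
Reducing mod 7: -131 ≡ 2 (mod 7).
Since F(a, b, c) ≡ 2 ≠ 0 (mod 7), P does NOT lie on the curve.


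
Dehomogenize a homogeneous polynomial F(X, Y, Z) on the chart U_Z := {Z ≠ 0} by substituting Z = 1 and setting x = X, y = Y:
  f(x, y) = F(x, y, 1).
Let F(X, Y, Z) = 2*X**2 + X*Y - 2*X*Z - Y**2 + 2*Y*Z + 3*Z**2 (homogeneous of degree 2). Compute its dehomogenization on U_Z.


f(x, y) = 2*x**2 + x*y - 2*x - y**2 + 2*y + 3

On U_Z we set Z = 1. Each monomial c·X^i·Y^j·Z^k in F becomes c·x^i·y^j·1^k = c·x^i·y^j.
Substituting Z = 1: F(X, Y, 1) = 2*x**2 + x*y - 2*x - y**2 + 2*y + 3.
Note: deg(f) ≤ deg(F) = 2; strict inequality happens when F is divisible by Z (lost terms).


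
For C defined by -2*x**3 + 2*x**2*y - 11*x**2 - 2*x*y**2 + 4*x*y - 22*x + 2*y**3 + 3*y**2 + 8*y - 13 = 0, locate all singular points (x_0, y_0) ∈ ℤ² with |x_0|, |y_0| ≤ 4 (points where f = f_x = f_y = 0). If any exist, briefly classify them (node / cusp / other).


Singular points: {(-2, -1)}; classification: node.

Compute partial derivatives:
  f_x = -6*x**2 + 4*x*y - 22*x - 2*y**2 + 4*y - 22.
  f_y = 2*x**2 - 4*x*y + 4*x + 6*y**2 + 6*y + 8.
Scan x_0 ∈ {−4, ..., 4}. For each x_0, f_y(x_0, y) is a polynomial in y; find its integer roots y ∈ {−4, ..., 4}, then test f_x and f at those candidates.
  x = -4: f_y(-4, y) = 6*y**2 + 22*y + 24; no integer root y with |y| ≤ 4.
  x = -3: f_y(-3, y) = 6*y**2 + 18*y + 14; no integer root y with |y| ≤ 4.
  x = -2: f_y(-2, y) = 6*y**2 + 14*y + 8; vanishes at y ∈ {-1}. (-2, -1): f_x = 0, f = 0 — SINGULAR.
  x = -1: f_y(-1, y) = 6*y**2 + 10*y + 6; no integer root y with |y| ≤ 4.
  x = 0: f_y(0, y) = 6*y**2 + 6*y + 8; no integer root y with |y| ≤ 4.
  x = 1: f_y(1, y) = 6*y**2 + 2*y + 14; no integer root y with |y| ≤ 4.
  x = 2: f_y(2, y) = 6*y**2 - 2*y + 24; no integer root y with |y| ≤ 4.
  x = 3: f_y(3, y) = 6*y**2 - 6*y + 38; no integer root y with |y| ≤ 4.
  x = 4: f_y(4, y) = 6*y**2 - 10*y + 56; no integer root y with |y| ≤ 4.
Only singular point on the grid: (-2, -1).
Classify: substitute x = -2 + u, y = -1 + v and expand: f = -2*u**3 + 2*u**2*v - u**2 - 2*u*v**2 + 2*v**3 + v**2.
No constant or linear terms (consistent with a singular point). Quadratic part: -u**2 + v**2. Cubic part: -2*u**3 + 2*u**2*v - 2*u*v**2 + 2*v**3.
The quadratic part v**2 - u**2 = (v − u)(v + u) splits into two distinct linear factors, so there are two distinct tangent lines y − -1 = ±(x − -2) — this is a node (ordinary double point).
Classification: node.


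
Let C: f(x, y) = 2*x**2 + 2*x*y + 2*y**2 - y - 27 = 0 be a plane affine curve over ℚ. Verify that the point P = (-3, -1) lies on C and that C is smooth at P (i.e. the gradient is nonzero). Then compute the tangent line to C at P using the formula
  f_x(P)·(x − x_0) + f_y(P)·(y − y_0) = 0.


Tangent line at P: -14*x - 11*y - 53 = 0.

Step 1: f(-3, -1) = 0, so P lies on C.
Step 2: partial derivatives
  f_x(x, y) = 4*x + 2*y, f_y(x, y) = 2*x + 4*y - 1.
  f_x(P) = -14, f_y(P) = -11 (gradient nonzero, so P is smooth).
Step 3: tangent line at P: -14·(x − -3) + -11·(y − -1) = 0.
Expanding: -14*x - 11*y - 53 = 0.


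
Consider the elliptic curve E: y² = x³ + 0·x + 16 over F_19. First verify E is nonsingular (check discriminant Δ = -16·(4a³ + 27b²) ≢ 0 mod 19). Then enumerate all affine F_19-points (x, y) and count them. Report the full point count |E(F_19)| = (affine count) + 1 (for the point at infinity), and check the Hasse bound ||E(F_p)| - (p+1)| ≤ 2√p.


Affine points = {(0, 4), (0, 15), (1, 6), (1, 13), (2, 9), (2, 10), (3, 9), (3, 10), (4, 2), (4, 17), (6, 2), (6, 17), (7, 6), (7, 13), (9, 2), (9, 17), (10, 3), (10, 16), (11, 6), (11, 13), (13, 3), (13, 16), (14, 9), (14, 10), (15, 3), (15, 16)}; affine count = 26; |E(F_19)| = 27.

Discriminant check: Δ ∝ 4a³ + 27b² = 4·0³ + 27·16² = 4·0 + 27·256 ≡ 15 (mod 19). Nonzero ⇒ E is nonsingular.
For each x ∈ F_19, compute rhs = x³ + 0·x + 16 mod 19, then count y ∈ F_19 with y² ≡ rhs.
  x = 0: rhs = 16, matching y values: 4, 15 (2 points).
  x = 1: rhs = 17, matching y values: 6, 13 (2 points).
  x = 2: rhs = 5, matching y values: 9, 10 (2 points).
  x = 3: rhs = 5, matching y values: 9, 10 (2 points).
  x = 4: rhs = 4, matching y values: 2, 17 (2 points).
  x = 5: rhs = 8, matching y values: none (0 points).
  x = 6: rhs = 4, matching y values: 2, 17 (2 points).
  x = 7: rhs = 17, matching y values: 6, 13 (2 points).
  x = 8: rhs = 15, matching y values: none (0 points).
  x = 9: rhs = 4, matching y values: 2, 17 (2 points).
  x = 10: rhs = 9, matching y values: 3, 16 (2 points).
  x = 11: rhs = 17, matching y values: 6, 13 (2 points).
  x = 12: rhs = 15, matching y values: none (0 points).
  x = 13: rhs = 9, matching y values: 3, 16 (2 points).
  x = 14: rhs = 5, matching y values: 9, 10 (2 points).
  x = 15: rhs = 9, matching y values: 3, 16 (2 points).
  x = 16: rhs = 8, matching y values: none (0 points).
  x = 17: rhs = 8, matching y values: none (0 points).
  x = 18: rhs = 15, matching y values: none (0 points).
Total affine count: 26.
Full point count |E(F_19)| = 26 + 1 = 27.
Hasse bound: |27 − (19+1)| = |7| = 7 ≤ 2√19 ≈ 8.7178 ✓.


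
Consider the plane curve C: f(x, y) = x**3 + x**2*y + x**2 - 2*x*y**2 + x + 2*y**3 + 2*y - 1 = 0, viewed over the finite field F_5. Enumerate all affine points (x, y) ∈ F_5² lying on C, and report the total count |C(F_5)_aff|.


Affine F_5-points: {(0, 4), (1, 1), (1, 4), (2, 2), (3, 1), (4, 1), (4, 4)}; count = 7.

For each of the 25 pairs (x, y) ∈ F_5², evaluate f(x, y) mod 5. Record the zeros.
  x = 0: [0↦4, 1↦3, 2↦4, 3↦4, 4↦0]  zeros at y ∈ {4}
  x = 1: [0↦2, 1↦0, 2↦1, 3↦2, 4↦0]  zeros at y ∈ {1, 4}
  x = 2: [0↦3, 1↦2, 2↦0, 3↦4, 4↦1]  zeros at y ∈ {2}
  x = 3: [0↦3, 1↦0, 2↦2, 3↦1, 4↦4]  zeros at y ∈ {1}
  x = 4: [0↦3, 1↦0, 2↦3, 3↦4, 4↦0]  zeros at y ∈ {1, 4}
Collecting zeros: affine points = {(0, 4), (1, 1), (1, 4), (2, 2), (3, 1), (4, 1), (4, 4)}.
Total count |C(F_5)_aff| = 7.


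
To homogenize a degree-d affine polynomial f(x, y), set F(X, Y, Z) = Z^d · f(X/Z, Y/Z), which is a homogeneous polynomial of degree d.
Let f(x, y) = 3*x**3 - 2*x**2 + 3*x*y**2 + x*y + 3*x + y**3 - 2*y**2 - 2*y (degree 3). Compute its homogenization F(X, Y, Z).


F(X, Y, Z) = 3*X**3 - 2*X**2*Z + 3*X*Y**2 + X*Y*Z + 3*X*Z**2 + Y**3 - 2*Y**2*Z - 2*Y*Z**2

deg(f) = 3.
Substitute x = X/Z, y = Y/Z into f, then multiply by Z^3.
  monomial 3·x^3·y^0 ↦ 3·X^3·Y^0·Z^0.
  monomial -2·x^2·y^0 ↦ -2·X^2·Y^0·Z^1.
  monomial 3·x^1·y^2 ↦ 3·X^1·Y^2·Z^0.
  monomial 1·x^1·y^1 ↦ 1·X^1·Y^1·Z^1.
  monomial 3·x^1·y^0 ↦ 3·X^1·Y^0·Z^2.
  monomial 1·x^0·y^3 ↦ 1·X^0·Y^3·Z^0.
  monomial -2·x^0·y^2 ↦ -2·X^0·Y^2·Z^1.
  monomial -2·x^0·y^1 ↦ -2·X^0·Y^1·Z^2.
Collecting: F(X, Y, Z) = 3*X**3 - 2*X**2*Z + 3*X*Y**2 + X*Y*Z + 3*X*Z**2 + Y**3 - 2*Y**2*Z - 2*Y*Z**2.


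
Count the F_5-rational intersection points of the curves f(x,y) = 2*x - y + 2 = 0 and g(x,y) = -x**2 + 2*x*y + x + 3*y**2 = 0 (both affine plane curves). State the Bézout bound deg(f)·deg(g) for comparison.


Common zeros: {(2, 1)}; count = 1; Bézout bound = 2.

deg(f) = 1, deg(g) = 2, so Bézout bound = 2.
Scan x ∈ F_5. For each x, list the y ∈ F_5 with f(x, y) ≡ 0 and those with g(x, y) ≡ 0 (mod 5); the common zeros in that column are the intersection.
  x = 0: f ≡ 0 at y ∈ {2}; g ≡ 0 at y ∈ {0}; common: ∅.
  x = 1: f ≡ 0 at y ∈ {4}; g ≡ 0 at y ∈ {0, 1}; common: ∅.
  x = 2: f ≡ 0 at y ∈ {1}; g ≡ 0 at y ∈ {1}; common: {1}.
  x = 3: f ≡ 0 at y ∈ {3}; g ≡ 0 at y ∈ ∅; common: ∅.
  x = 4: f ≡ 0 at y ∈ {0}; g ≡ 0 at y ∈ ∅; common: ∅.
Collecting: common zeros = {(2, 1)}, so the count is 1.
Comparison with the Bézout bound: 1 ≤ 2 = deg(f)·deg(g), as expected for curves with no common component (the affine F_5-count falls short of the bound because intersections may lie at infinity, over extension fields, or carry multiplicity).


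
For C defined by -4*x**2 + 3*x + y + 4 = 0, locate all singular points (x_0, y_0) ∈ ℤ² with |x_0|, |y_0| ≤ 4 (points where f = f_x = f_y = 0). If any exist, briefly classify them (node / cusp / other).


No singular points in the scanned grid; C is smooth there.

Compute partial derivatives:
  f_x = 3 - 8*x.
  f_y = 1.
f_y = 1 is a nonzero constant, so f_y never vanishes: no point (x, y) can satisfy f = f_x = f_y = 0. In particular no (x, y) ∈ {−4, ..., 4}² is singular; the curve is smooth.


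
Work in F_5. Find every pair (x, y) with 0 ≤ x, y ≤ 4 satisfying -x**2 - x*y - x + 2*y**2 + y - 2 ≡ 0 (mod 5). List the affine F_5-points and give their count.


Affine F_5-points: {(2, 4), (3, 2), (3, 4), (4, 2)}; count = 4.

For each of the 25 pairs (x, y) ∈ F_5², evaluate f(x, y) mod 5. Record the zeros.
  x = 0: [0↦3, 1↦1, 2↦3, 3↦4, 4↦4]  zeros at y ∈ ∅
  x = 1: [0↦1, 1↦3, 2↦4, 3↦4, 4↦3]  zeros at y ∈ ∅
  x = 2: [0↦2, 1↦3, 2↦3, 3↦2, 4↦0]  zeros at y ∈ {4}
  x = 3: [0↦1, 1↦1, 2↦0, 3↦3, 4↦0]  zeros at y ∈ {2, 4}
  x = 4: [0↦3, 1↦2, 2↦0, 3↦2, 4↦3]  zeros at y ∈ {2}
Collecting zeros: affine points = {(2, 4), (3, 2), (3, 4), (4, 2)}.
Total count |C(F_5)_aff| = 4.


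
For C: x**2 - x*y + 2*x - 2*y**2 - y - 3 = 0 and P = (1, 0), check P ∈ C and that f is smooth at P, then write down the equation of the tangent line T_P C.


Tangent line at P: 4*x - 2*y - 4 = 0.

Step 1: f(1, 0) = 0, so P lies on C.
Step 2: partial derivatives
  f_x(x, y) = 2*x - y + 2, f_y(x, y) = -x - 4*y - 1.
  f_x(P) = 4, f_y(P) = -2 (gradient nonzero, so P is smooth).
Step 3: tangent line at P: 4·(x − 1) + -2·(y − 0) = 0.
Expanding: 4*x - 2*y - 4 = 0.


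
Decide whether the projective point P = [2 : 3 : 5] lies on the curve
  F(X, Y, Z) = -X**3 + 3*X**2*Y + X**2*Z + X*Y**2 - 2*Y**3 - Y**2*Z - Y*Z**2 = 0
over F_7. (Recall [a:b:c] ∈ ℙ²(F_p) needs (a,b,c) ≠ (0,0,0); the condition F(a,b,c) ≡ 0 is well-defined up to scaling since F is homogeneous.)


F(2,3,5) ≡ 4 (mod 7); P is NOT on the curve.

Evaluate F(2, 3, 5) term-by-term (mod 7).
  -X**3 ↦ -1·8·1·1 = -8
  3*X**2*Y ↦ 3·4·3·1 = 36
  X**2*Z ↦ 1·4·1·5 = 20
  X*Y**2 ↦ 1·2·9·1 = 18
  -2*Y**3 ↦ -2·1·27·1 = -54
  -Y**2*Z ↦ -1·1·9·5 = -45
  -Y*Z**2 ↦ -1·1·3·25 = -75
Sum: F(2, 3, 5) = (-8) + (36) + (20) + (18) + (-54) + (-45) + (-75) = -108.
Reducing mod 7: -108 ≡ 4 (mod 7).
Since F(a, b, c) ≡ 4 ≠ 0 (mod 7), P does NOT lie on the curve.


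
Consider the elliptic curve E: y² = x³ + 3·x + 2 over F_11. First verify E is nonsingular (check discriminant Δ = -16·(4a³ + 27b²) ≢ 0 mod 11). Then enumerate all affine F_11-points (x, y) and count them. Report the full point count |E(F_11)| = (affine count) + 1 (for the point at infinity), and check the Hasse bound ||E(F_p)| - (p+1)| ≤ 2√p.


Affine points = {(2, 4), (2, 7), (3, 4), (3, 7), (4, 1), (4, 10), (6, 4), (6, 7), (7, 5), (7, 6), (10, 3), (10, 8)}; affine count = 12; |E(F_11)| = 13.

Discriminant check: Δ ∝ 4a³ + 27b² = 4·3³ + 27·2² = 4·27 + 27·4 ≡ 7 (mod 11). Nonzero ⇒ E is nonsingular.
For each x ∈ F_11, compute rhs = x³ + 3·x + 2 mod 11, then count y ∈ F_11 with y² ≡ rhs.
  x = 0: rhs = 2, matching y values: none (0 points).
  x = 1: rhs = 6, matching y values: none (0 points).
  x = 2: rhs = 5, matching y values: 4, 7 (2 points).
  x = 3: rhs = 5, matching y values: 4, 7 (2 points).
  x = 4: rhs = 1, matching y values: 1, 10 (2 points).
  x = 5: rhs = 10, matching y values: none (0 points).
  x = 6: rhs = 5, matching y values: 4, 7 (2 points).
  x = 7: rhs = 3, matching y values: 5, 6 (2 points).
  x = 8: rhs = 10, matching y values: none (0 points).
  x = 9: rhs = 10, matching y values: none (0 points).
  x = 10: rhs = 9, matching y values: 3, 8 (2 points).
Total affine count: 12.
Full point count |E(F_11)| = 12 + 1 = 13.
Hasse bound: |13 − (11+1)| = |1| = 1 ≤ 2√11 ≈ 6.6332 ✓.


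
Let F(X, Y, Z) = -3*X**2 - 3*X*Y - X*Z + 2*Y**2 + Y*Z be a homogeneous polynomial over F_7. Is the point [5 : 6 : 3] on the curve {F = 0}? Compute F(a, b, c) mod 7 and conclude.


F(5,6,3) ≡ 1 (mod 7); P is NOT on the curve.

Evaluate F(5, 6, 3) term-by-term (mod 7).
  -3*X**2 ↦ -3·25·1·1 = -75
  -3*X*Y ↦ -3·5·6·1 = -90
  -X*Z ↦ -1·5·1·3 = -15
  2*Y**2 ↦ 2·1·36·1 = 72
  Y*Z ↦ 1·1·6·3 = 18
Sum: F(5, 6, 3) = (-75) + (-90) + (-15) + (72) + (18) = -90.
Reducing mod 7: -90 ≡ 1 (mod 7).
Since F(a, b, c) ≡ 1 ≠ 0 (mod 7), P does NOT lie on the curve.


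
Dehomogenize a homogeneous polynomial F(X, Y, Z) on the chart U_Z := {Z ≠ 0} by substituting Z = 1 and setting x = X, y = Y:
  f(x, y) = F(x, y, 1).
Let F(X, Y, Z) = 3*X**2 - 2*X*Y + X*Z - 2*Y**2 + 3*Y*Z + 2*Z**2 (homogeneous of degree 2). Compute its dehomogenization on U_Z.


f(x, y) = 3*x**2 - 2*x*y + x - 2*y**2 + 3*y + 2

On U_Z we set Z = 1. Each monomial c·X^i·Y^j·Z^k in F becomes c·x^i·y^j·1^k = c·x^i·y^j.
Substituting Z = 1: F(X, Y, 1) = 3*x**2 - 2*x*y + x - 2*y**2 + 3*y + 2.
Note: deg(f) ≤ deg(F) = 2; strict inequality happens when F is divisible by Z (lost terms).


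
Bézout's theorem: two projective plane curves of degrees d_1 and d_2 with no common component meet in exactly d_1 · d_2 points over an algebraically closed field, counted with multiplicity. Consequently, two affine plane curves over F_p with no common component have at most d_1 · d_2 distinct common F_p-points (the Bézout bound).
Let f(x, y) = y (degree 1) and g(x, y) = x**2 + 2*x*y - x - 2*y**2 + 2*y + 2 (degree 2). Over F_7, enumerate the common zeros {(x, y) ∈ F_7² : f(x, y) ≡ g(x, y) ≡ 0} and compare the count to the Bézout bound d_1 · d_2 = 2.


Common zeros: {(4, 0)}; count = 1; Bézout bound = 2.

deg(f) = 1, deg(g) = 2, so Bézout bound = 2.
Scan x ∈ F_7. For each x, list the y ∈ F_7 with f(x, y) ≡ 0 and those with g(x, y) ≡ 0 (mod 7); the common zeros in that column are the intersection.
  x = 0: f ≡ 0 at y ∈ {0}; g ≡ 0 at y ∈ ∅; common: ∅.
  x = 1: f ≡ 0 at y ∈ {0}; g ≡ 0 at y ∈ {4, 5}; common: ∅.
  x = 2: f ≡ 0 at y ∈ {0}; g ≡ 0 at y ∈ ∅; common: ∅.
  x = 3: f ≡ 0 at y ∈ {0}; g ≡ 0 at y ∈ {1, 3}; common: ∅.
  x = 4: f ≡ 0 at y ∈ {0}; g ≡ 0 at y ∈ {0, 5}; common: {0}.
  x = 5: f ≡ 0 at y ∈ {0}; g ≡ 0 at y ∈ ∅; common: ∅.
  x = 6: f ≡ 0 at y ∈ {0}; g ≡ 0 at y ∈ {3, 4}; common: ∅.
Collecting: common zeros = {(4, 0)}, so the count is 1.
Comparison with the Bézout bound: 1 ≤ 2 = deg(f)·deg(g), as expected for curves with no common component (the affine F_7-count falls short of the bound because intersections may lie at infinity, over extension fields, or carry multiplicity).
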